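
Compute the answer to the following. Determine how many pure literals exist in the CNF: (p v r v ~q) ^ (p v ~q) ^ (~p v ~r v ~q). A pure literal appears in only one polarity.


Check each variable for pure literal status:
p: mixed (not pure)
q: pure negative
r: mixed (not pure)
Pure literal count = 1

1


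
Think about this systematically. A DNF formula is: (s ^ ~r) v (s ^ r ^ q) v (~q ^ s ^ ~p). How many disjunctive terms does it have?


A DNF formula is a disjunction of terms (conjunctions).
Terms are separated by v.
Counting the disjuncts: 3 terms.

3


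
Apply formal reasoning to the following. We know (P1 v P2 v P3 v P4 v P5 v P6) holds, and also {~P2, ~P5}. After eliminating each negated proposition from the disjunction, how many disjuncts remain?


Original disjuncts (6): P1, P2, P3, P4, P5, P6
Negated (eliminate): ~P2, ~P5
Remaining disjuncts: P1, P3, P4, P6
Count = 6 - 2 = 4

4


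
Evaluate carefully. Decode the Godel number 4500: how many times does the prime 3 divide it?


Factorize 4500 by dividing by 3 repeatedly.
Division steps: 3 divides 4500 exactly 2 time(s).
Exponent of 3 = 2

2


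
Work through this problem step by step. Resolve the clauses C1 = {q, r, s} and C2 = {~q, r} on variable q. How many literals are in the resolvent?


Remove q from C1 and ~q from C2.
C1 remainder: {r, s}
C2 remainder: {r}
Union (resolvent): {r, s}
Resolvent has 2 literal(s).

2


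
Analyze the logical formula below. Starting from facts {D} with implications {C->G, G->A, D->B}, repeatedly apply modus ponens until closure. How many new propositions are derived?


Initial facts: {D}
Apply modus ponens to closure:
  D and D->B  =>  B
Final known: {B, D}
New propositions: {B}
Count = 1

1


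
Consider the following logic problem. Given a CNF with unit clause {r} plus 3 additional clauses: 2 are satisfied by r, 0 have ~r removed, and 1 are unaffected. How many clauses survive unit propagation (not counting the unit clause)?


Satisfied (removed): 2
Shortened (remain): 0
Unchanged (remain): 1
Remaining = 0 + 1 = 1

1


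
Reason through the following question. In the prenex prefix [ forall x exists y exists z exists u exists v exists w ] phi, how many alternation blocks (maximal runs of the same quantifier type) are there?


Quantifier-type sequence: A E E E E E  (A=forall, E=exists)
Group into maximal same-type runs:
  Ax1 | Ex5
Number of blocks = 2

2


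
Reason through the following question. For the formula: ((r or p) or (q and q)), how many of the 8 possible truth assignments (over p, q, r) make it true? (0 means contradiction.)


Check all 8 assignments:
p=0, q=0, r=0: 0
p=0, q=0, r=1: 1
p=0, q=1, r=0: 1
p=0, q=1, r=1: 1
p=1, q=0, r=0: 1
p=1, q=0, r=1: 1
p=1, q=1, r=0: 1
p=1, q=1, r=1: 1
Count of True = 7

7


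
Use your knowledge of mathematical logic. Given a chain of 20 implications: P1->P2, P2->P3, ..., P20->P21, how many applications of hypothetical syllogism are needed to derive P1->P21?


With 20 implications in a chain connecting 21 propositions:
P1->P2, P2->P3, ..., P20->P21
Steps needed = (number of implications) - 1 = 20 - 1 = 19

19


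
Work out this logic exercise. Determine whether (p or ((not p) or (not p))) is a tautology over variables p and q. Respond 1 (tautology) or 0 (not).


Check all 4 assignments:
p=0, q=0: 1
p=0, q=1: 1
p=1, q=0: 1
p=1, q=1: 1
Satisfying count = 4/4.
Tautology iff count = 4: yes.

1


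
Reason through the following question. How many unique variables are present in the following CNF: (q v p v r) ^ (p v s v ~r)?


Identify each variable that appears in the formula.
Variables found: p, q, r, s
Count = 4

4


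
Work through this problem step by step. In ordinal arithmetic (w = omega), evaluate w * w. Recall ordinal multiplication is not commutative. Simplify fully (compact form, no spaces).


Compute w * w.
Ordinal * is associative and left-distributive over +, but NOT commutative; for finite n>1, n*w = w but w*n stays w*n.
w * w = w^2 by definition.
Result = w^2

w^2


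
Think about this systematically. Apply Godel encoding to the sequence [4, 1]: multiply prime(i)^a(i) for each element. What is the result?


Encode each element as an exponent of the corresponding prime:
  2^4 = 16
  3^1 = 3
Product = 16 * 3 = 48

48


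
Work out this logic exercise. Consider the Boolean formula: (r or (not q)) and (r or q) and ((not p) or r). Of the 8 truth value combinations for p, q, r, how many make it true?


Evaluate all 8 assignments for p, q, r:
p=0, q=0, r=0: 0
p=0, q=0, r=1: 1
p=0, q=1, r=0: 0
p=0, q=1, r=1: 1
p=1, q=0, r=0: 0
p=1, q=0, r=1: 1
p=1, q=1, r=0: 0
p=1, q=1, r=1: 1
Satisfying count = 4

4


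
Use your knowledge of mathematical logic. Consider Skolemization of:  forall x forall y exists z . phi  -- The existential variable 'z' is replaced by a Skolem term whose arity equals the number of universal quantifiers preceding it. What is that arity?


Quantifier prefix: forall x forall y exists z
'z' is existentially quantified at position 3.
Universal variables preceding it: x, y
Skolem function arity = 2

2


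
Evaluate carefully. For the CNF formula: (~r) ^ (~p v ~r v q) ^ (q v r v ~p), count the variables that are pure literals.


Check each variable for pure literal status:
p: pure negative
q: pure positive
r: mixed (not pure)
Pure literal count = 2

2


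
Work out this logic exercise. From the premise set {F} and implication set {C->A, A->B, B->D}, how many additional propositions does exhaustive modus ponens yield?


Initial facts: {F}
Apply modus ponens to closure:
  (no implication fires)
Final known: {F}
New propositions: {(none)}
Count = 0

0


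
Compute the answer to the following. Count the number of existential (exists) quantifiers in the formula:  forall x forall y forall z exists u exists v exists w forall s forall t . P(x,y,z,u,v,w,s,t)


Quantifier prefix: forall x forall y forall z exists u exists v exists w forall s forall t
Mark each quantifier type:
  U U U E E E U U
Universal count = 5, Existential count = 3
Asked for existential (exists) quantifiers: 3

3


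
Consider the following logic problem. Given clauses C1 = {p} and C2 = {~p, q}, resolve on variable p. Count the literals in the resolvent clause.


Remove p from C1 and ~p from C2.
C1 remainder: {}
C2 remainder: {q}
Union (resolvent): {q}
Resolvent has 1 literal(s).

1


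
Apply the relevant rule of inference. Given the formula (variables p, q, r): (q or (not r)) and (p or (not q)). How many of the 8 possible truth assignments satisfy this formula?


Evaluate all 8 assignments for p, q, r:
p=0, q=0, r=0: 1
p=0, q=0, r=1: 0
p=0, q=1, r=0: 0
p=0, q=1, r=1: 0
p=1, q=0, r=0: 1
p=1, q=0, r=1: 0
p=1, q=1, r=0: 1
p=1, q=1, r=1: 1
Satisfying count = 4

4


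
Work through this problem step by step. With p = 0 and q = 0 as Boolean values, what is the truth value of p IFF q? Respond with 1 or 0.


p = 0, q = 0
Operation: p IFF q
Evaluate: 0 IFF 0 = 1

1


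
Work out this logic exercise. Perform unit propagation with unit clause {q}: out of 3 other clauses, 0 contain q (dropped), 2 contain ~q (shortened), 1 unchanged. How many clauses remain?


Satisfied (removed): 0
Shortened (remain): 2
Unchanged (remain): 1
Remaining = 2 + 1 = 3

3


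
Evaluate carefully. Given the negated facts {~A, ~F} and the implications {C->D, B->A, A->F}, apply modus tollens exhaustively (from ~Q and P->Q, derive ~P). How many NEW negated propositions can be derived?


Initial negated facts: {~A, ~F}
Apply modus tollens to closure:
  ~A and B->A  =>  ~B
Final negated: {~A, ~B, ~F}
New negations: {~B}
Count = 1

1


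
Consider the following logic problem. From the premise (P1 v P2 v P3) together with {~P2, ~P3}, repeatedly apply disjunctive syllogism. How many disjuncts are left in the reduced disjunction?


Original disjuncts (3): P1, P2, P3
Negated (eliminate): ~P2, ~P3
Remaining disjuncts: P1
Count = 3 - 2 = 1

1


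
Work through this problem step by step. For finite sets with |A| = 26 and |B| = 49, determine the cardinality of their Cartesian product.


The Cartesian product A x B contains all ordered pairs (a, b).
|A x B| = |A| * |B| = 26 * 49 = 1274

1274


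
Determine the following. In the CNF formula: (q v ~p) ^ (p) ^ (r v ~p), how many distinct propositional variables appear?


Identify each variable that appears in the formula.
Variables found: p, q, r
Count = 3

3


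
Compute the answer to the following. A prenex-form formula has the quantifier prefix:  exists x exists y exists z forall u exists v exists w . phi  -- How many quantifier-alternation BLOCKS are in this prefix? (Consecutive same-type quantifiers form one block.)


Quantifier-type sequence: E E E A E E  (A=forall, E=exists)
Group into maximal same-type runs:
  Ex3 | Ax1 | Ex2
Number of blocks = 3

3


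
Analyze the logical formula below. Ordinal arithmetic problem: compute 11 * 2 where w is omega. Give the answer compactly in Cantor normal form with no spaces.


Compute 11 * 2.
Ordinal * is associative and left-distributive over +, but NOT commutative; for finite n>1, n*w = w but w*n stays w*n.
Both finite; ordinal * agrees with natural *: 11 * 2 = 22.
Result = 22

22


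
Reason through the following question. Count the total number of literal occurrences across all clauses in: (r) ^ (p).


Counting literals in each clause:
Clause 1: 1 literal(s)
Clause 2: 1 literal(s)
Total = 2

2


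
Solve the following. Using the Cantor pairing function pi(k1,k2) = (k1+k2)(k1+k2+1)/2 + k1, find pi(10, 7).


k1 + k2 = 17
(k1+k2)(k1+k2+1)/2 = 17 * 18 / 2 = 153
pi = 153 + 10 = 163

163


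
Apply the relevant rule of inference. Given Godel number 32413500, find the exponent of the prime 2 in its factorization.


Factorize 32413500 by dividing by 2 repeatedly.
Division steps: 2 divides 32413500 exactly 2 time(s).
Exponent of 2 = 2

2


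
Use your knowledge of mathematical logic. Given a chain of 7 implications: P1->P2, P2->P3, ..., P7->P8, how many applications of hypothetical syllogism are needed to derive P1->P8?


With 7 implications in a chain connecting 8 propositions:
P1->P2, P2->P3, ..., P7->P8
Steps needed = (number of implications) - 1 = 7 - 1 = 6

6


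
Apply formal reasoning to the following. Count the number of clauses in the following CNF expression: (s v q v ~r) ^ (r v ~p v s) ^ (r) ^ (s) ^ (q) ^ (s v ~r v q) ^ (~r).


A CNF formula is a conjunction of clauses.
Clauses are separated by ^.
Counting the conjuncts: 7 clauses.

7


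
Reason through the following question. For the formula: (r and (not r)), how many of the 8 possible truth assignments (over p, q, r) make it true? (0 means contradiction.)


Check all 8 assignments:
p=0, q=0, r=0: 0
p=0, q=0, r=1: 0
p=0, q=1, r=0: 0
p=0, q=1, r=1: 0
p=1, q=0, r=0: 0
p=1, q=0, r=1: 0
p=1, q=1, r=0: 0
p=1, q=1, r=1: 0
Count of True = 0

0


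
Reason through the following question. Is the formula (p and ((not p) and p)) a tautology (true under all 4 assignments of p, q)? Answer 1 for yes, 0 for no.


Check all 4 assignments:
p=0, q=0: 0
p=0, q=1: 0
p=1, q=0: 0
p=1, q=1: 0
Satisfying count = 0/4.
Tautology iff count = 4: no.

0


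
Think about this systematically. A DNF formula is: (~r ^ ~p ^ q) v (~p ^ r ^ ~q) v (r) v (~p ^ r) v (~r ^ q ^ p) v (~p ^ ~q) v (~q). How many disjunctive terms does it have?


A DNF formula is a disjunction of terms (conjunctions).
Terms are separated by v.
Counting the disjuncts: 7 terms.

7


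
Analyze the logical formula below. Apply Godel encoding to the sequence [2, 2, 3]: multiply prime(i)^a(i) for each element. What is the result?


Encode each element as an exponent of the corresponding prime:
  2^2 = 4
  3^2 = 9
  5^3 = 125
Product = 4 * 9 * 125 = 4500

4500


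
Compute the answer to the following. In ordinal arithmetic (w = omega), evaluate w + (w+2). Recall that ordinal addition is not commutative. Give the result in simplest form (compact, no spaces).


Compute w + (w+2).
Ordinal + is associative but NOT commutative; for finite n>0, n + w = w but w + n stays w+n.
w + (w+2) = (w+w) + 2 = w*2+2.
Result = w*2+2

w*2+2


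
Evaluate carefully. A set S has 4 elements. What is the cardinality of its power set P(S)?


The power set of a set with n elements has 2^n elements.
|P(S)| = 2^4 = 16

16


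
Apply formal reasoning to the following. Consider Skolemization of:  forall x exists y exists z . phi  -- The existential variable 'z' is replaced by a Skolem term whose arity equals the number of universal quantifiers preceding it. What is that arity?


Quantifier prefix: forall x exists y exists z
'z' is existentially quantified at position 3.
Universal variables preceding it: x
Skolem function arity = 1

1


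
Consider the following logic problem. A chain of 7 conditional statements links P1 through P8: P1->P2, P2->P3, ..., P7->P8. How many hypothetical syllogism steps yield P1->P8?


With 7 implications in a chain connecting 8 propositions:
P1->P2, P2->P3, ..., P7->P8
Steps needed = (number of implications) - 1 = 7 - 1 = 6

6


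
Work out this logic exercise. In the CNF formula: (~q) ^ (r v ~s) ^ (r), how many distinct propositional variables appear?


Identify each variable that appears in the formula.
Variables found: q, r, s
Count = 3

3


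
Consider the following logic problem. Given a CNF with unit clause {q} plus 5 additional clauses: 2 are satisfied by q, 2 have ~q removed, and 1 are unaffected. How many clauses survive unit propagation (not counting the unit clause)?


Satisfied (removed): 2
Shortened (remain): 2
Unchanged (remain): 1
Remaining = 2 + 1 = 3

3


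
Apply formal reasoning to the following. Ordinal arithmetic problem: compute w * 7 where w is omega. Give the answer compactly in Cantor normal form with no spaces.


Compute w * 7.
Ordinal * is associative and left-distributive over +, but NOT commutative; for finite n>1, n*w = w but w*n stays w*n.
w * 7 means 7 copies of w concatenated: w*7.
Result = w*7

w*7


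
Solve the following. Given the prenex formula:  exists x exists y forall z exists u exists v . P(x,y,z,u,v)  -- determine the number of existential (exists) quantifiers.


Quantifier prefix: exists x exists y forall z exists u exists v
Mark each quantifier type:
  E E U E E
Universal count = 1, Existential count = 4
Asked for existential (exists) quantifiers: 4

4


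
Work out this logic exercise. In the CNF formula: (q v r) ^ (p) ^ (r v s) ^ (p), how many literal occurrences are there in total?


Counting literals in each clause:
Clause 1: 2 literal(s)
Clause 2: 1 literal(s)
Clause 3: 2 literal(s)
Clause 4: 1 literal(s)
Total = 6

6


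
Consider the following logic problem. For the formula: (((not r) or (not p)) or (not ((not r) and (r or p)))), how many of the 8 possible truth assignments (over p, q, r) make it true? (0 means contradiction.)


Check all 8 assignments:
p=0, q=0, r=0: 1
p=0, q=0, r=1: 1
p=0, q=1, r=0: 1
p=0, q=1, r=1: 1
p=1, q=0, r=0: 1
p=1, q=0, r=1: 1
p=1, q=1, r=0: 1
p=1, q=1, r=1: 1
Count of True = 8

8


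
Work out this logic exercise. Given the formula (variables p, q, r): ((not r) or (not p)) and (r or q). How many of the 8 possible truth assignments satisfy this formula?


Evaluate all 8 assignments for p, q, r:
p=0, q=0, r=0: 0
p=0, q=0, r=1: 1
p=0, q=1, r=0: 1
p=0, q=1, r=1: 1
p=1, q=0, r=0: 0
p=1, q=0, r=1: 0
p=1, q=1, r=0: 1
p=1, q=1, r=1: 0
Satisfying count = 4

4


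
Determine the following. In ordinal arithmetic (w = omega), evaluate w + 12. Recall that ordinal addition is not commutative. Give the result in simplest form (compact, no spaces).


Compute w + 12.
Ordinal + is associative but NOT commutative; for finite n>0, n + w = w but w + n stays w+n.
w + 12 is already in normal form (a successor ordinal beyond w).
Result = w+12

w+12


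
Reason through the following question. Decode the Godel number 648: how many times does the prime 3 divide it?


Factorize 648 by dividing by 3 repeatedly.
Division steps: 3 divides 648 exactly 4 time(s).
Exponent of 3 = 4

4


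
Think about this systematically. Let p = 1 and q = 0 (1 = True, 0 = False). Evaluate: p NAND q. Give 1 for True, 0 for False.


p = 1, q = 0
Operation: p NAND q
Evaluate: 1 NAND 0 = 1

1


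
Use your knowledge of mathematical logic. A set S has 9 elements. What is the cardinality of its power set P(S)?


The power set of a set with n elements has 2^n elements.
|P(S)| = 2^9 = 512

512


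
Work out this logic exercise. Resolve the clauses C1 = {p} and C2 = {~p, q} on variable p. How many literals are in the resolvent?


Remove p from C1 and ~p from C2.
C1 remainder: {}
C2 remainder: {q}
Union (resolvent): {q}
Resolvent has 1 literal(s).

1


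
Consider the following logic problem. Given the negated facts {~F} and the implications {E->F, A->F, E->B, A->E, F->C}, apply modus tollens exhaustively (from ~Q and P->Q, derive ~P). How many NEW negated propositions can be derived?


Initial negated facts: {~F}
Apply modus tollens to closure:
  ~F and E->F  =>  ~E
  ~F and A->F  =>  ~A
Final negated: {~A, ~E, ~F}
New negations: {~A, ~E}
Count = 2

2


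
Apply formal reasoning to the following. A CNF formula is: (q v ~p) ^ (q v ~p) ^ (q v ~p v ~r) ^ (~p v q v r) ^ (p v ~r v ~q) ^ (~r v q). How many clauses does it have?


A CNF formula is a conjunction of clauses.
Clauses are separated by ^.
Counting the conjuncts: 6 clauses.

6


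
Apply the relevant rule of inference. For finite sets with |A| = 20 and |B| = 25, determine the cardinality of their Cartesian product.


The Cartesian product A x B contains all ordered pairs (a, b).
|A x B| = |A| * |B| = 20 * 25 = 500

500


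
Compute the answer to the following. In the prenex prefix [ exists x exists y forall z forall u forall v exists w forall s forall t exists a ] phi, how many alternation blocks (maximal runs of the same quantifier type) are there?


Quantifier-type sequence: E E A A A E A A E  (A=forall, E=exists)
Group into maximal same-type runs:
  Ex2 | Ax3 | Ex1 | Ax2 | Ex1
Number of blocks = 5

5


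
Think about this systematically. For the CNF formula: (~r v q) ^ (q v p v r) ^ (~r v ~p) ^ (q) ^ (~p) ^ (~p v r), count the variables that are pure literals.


Check each variable for pure literal status:
p: mixed (not pure)
q: pure positive
r: mixed (not pure)
Pure literal count = 1

1


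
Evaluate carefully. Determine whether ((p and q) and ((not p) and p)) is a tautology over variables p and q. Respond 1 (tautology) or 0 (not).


Check all 4 assignments:
p=0, q=0: 0
p=0, q=1: 0
p=1, q=0: 0
p=1, q=1: 0
Satisfying count = 0/4.
Tautology iff count = 4: no.

0


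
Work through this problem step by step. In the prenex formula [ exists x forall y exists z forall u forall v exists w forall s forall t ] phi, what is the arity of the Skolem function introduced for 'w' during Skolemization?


Quantifier prefix: exists x forall y exists z forall u forall v exists w forall s forall t
'w' is existentially quantified at position 6.
Universal variables preceding it: y, u, v
Skolem function arity = 3

3


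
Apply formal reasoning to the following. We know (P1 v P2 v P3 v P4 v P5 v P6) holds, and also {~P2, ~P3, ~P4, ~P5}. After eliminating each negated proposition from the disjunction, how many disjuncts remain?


Original disjuncts (6): P1, P2, P3, P4, P5, P6
Negated (eliminate): ~P2, ~P3, ~P4, ~P5
Remaining disjuncts: P1, P6
Count = 6 - 4 = 2

2


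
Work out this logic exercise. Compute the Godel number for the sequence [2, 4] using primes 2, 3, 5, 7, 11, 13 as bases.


Encode each element as an exponent of the corresponding prime:
  2^2 = 4
  3^4 = 81
Product = 4 * 81 = 324

324


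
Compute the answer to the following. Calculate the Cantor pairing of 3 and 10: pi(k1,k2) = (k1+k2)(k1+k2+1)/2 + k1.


k1 + k2 = 13
(k1+k2)(k1+k2+1)/2 = 13 * 14 / 2 = 91
pi = 91 + 3 = 94

94


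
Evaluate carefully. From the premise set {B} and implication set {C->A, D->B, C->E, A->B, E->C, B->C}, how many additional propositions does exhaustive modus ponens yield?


Initial facts: {B}
Apply modus ponens to closure:
  B and B->C  =>  C
  C and C->A  =>  A
  C and C->E  =>  E
Final known: {A, B, C, E}
New propositions: {A, C, E}
Count = 3

3


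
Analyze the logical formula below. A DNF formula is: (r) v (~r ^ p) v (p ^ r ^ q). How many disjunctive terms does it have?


A DNF formula is a disjunction of terms (conjunctions).
Terms are separated by v.
Counting the disjuncts: 3 terms.

3


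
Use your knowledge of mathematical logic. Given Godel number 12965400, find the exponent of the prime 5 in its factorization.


Factorize 12965400 by dividing by 5 repeatedly.
Division steps: 5 divides 12965400 exactly 2 time(s).
Exponent of 5 = 2

2


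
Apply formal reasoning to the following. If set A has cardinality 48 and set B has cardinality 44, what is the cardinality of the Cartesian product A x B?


The Cartesian product A x B contains all ordered pairs (a, b).
|A x B| = |A| * |B| = 48 * 44 = 2112

2112


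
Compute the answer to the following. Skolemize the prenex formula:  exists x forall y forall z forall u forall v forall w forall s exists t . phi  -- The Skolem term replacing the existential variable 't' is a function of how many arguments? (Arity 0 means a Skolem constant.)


Quantifier prefix: exists x forall y forall z forall u forall v forall w forall s exists t
't' is existentially quantified at position 8.
Universal variables preceding it: y, z, u, v, w, s
Skolem function arity = 6

6


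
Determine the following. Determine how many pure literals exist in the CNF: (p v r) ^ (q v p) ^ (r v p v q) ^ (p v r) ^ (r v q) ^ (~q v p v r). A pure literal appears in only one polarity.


Check each variable for pure literal status:
p: pure positive
q: mixed (not pure)
r: pure positive
Pure literal count = 2

2


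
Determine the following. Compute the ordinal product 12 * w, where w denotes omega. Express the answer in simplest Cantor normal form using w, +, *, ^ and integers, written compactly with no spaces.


Compute 12 * w.
Ordinal * is associative and left-distributive over +, but NOT commutative; for finite n>1, n*w = w but w*n stays w*n.
For finite n>0, n * w = sup{n*k : k<w} = w. So 12 * w = w.
Result = w

w


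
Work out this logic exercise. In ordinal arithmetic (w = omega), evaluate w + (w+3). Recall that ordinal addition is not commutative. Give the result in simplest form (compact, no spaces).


Compute w + (w+3).
Ordinal + is associative but NOT commutative; for finite n>0, n + w = w but w + n stays w+n.
w + (w+3) = (w+w) + 3 = w*2+3.
Result = w*2+3

w*2+3


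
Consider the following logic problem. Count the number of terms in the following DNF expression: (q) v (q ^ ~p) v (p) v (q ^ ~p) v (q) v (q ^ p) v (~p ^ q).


A DNF formula is a disjunction of terms (conjunctions).
Terms are separated by v.
Counting the disjuncts: 7 terms.

7


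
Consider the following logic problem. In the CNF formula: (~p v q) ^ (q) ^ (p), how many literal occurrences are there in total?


Counting literals in each clause:
Clause 1: 2 literal(s)
Clause 2: 1 literal(s)
Clause 3: 1 literal(s)
Total = 4

4


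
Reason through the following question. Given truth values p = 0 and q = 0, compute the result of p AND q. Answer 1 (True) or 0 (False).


p = 0, q = 0
Operation: p AND q
Evaluate: 0 AND 0 = 0

0


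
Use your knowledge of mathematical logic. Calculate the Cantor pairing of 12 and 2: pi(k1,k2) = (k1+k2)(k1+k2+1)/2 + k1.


k1 + k2 = 14
(k1+k2)(k1+k2+1)/2 = 14 * 15 / 2 = 105
pi = 105 + 12 = 117

117


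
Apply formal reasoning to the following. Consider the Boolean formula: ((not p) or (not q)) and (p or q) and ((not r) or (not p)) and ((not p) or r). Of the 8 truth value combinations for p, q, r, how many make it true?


Evaluate all 8 assignments for p, q, r:
p=0, q=0, r=0: 0
p=0, q=0, r=1: 0
p=0, q=1, r=0: 1
p=0, q=1, r=1: 1
p=1, q=0, r=0: 0
p=1, q=0, r=1: 0
p=1, q=1, r=0: 0
p=1, q=1, r=1: 0
Satisfying count = 2

2


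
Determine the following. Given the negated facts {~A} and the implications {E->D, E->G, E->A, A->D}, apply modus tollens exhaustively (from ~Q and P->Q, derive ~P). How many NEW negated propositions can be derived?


Initial negated facts: {~A}
Apply modus tollens to closure:
  ~A and E->A  =>  ~E
Final negated: {~A, ~E}
New negations: {~E}
Count = 1

1


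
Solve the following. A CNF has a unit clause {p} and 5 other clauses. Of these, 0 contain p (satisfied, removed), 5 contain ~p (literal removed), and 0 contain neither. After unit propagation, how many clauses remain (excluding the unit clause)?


Satisfied (removed): 0
Shortened (remain): 5
Unchanged (remain): 0
Remaining = 5 + 0 = 5

5


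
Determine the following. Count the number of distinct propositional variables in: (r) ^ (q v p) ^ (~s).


Identify each variable that appears in the formula.
Variables found: p, q, r, s
Count = 4

4


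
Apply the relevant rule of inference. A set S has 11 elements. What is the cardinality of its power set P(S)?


The power set of a set with n elements has 2^n elements.
|P(S)| = 2^11 = 2048

2048


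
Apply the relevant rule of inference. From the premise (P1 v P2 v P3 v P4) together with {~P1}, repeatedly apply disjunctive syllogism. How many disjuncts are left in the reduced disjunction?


Original disjuncts (4): P1, P2, P3, P4
Negated (eliminate): ~P1
Remaining disjuncts: P2, P3, P4
Count = 4 - 1 = 3

3


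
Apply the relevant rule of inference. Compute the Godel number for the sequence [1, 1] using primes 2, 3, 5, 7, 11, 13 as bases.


Encode each element as an exponent of the corresponding prime:
  2^1 = 2
  3^1 = 3
Product = 2 * 3 = 6

6


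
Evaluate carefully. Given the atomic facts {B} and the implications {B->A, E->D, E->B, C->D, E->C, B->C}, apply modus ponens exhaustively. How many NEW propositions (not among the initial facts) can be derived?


Initial facts: {B}
Apply modus ponens to closure:
  B and B->A  =>  A
  B and B->C  =>  C
  C and C->D  =>  D
Final known: {A, B, C, D}
New propositions: {A, C, D}
Count = 3

3


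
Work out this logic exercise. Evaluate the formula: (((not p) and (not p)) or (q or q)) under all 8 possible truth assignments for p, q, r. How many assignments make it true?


Check all 8 assignments:
p=0, q=0, r=0: 1
p=0, q=0, r=1: 1
p=0, q=1, r=0: 1
p=0, q=1, r=1: 1
p=1, q=0, r=0: 0
p=1, q=0, r=1: 0
p=1, q=1, r=0: 1
p=1, q=1, r=1: 1
Count of True = 6

6


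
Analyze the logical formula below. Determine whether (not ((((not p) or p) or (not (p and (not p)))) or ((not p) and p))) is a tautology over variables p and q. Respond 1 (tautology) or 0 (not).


Check all 4 assignments:
p=0, q=0: 0
p=0, q=1: 0
p=1, q=0: 0
p=1, q=1: 0
Satisfying count = 0/4.
Tautology iff count = 4: no.

0


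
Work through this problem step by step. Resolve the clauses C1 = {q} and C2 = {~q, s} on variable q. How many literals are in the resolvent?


Remove q from C1 and ~q from C2.
C1 remainder: {}
C2 remainder: {s}
Union (resolvent): {s}
Resolvent has 1 literal(s).

1


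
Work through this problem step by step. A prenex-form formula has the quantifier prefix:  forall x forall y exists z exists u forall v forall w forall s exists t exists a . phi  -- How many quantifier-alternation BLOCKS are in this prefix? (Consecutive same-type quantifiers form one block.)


Quantifier-type sequence: A A E E A A A E E  (A=forall, E=exists)
Group into maximal same-type runs:
  Ax2 | Ex2 | Ax3 | Ex2
Number of blocks = 4

4


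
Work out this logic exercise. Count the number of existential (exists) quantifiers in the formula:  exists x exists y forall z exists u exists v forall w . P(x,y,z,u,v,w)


Quantifier prefix: exists x exists y forall z exists u exists v forall w
Mark each quantifier type:
  E E U E E U
Universal count = 2, Existential count = 4
Asked for existential (exists) quantifiers: 4

4


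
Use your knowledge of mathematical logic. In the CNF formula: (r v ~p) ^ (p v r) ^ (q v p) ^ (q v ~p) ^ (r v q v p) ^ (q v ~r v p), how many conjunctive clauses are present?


A CNF formula is a conjunction of clauses.
Clauses are separated by ^.
Counting the conjuncts: 6 clauses.

6


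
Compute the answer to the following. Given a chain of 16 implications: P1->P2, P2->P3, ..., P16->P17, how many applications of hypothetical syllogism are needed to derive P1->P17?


With 16 implications in a chain connecting 17 propositions:
P1->P2, P2->P3, ..., P16->P17
Steps needed = (number of implications) - 1 = 16 - 1 = 15

15


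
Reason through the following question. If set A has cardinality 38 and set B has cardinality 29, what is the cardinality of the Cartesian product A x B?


The Cartesian product A x B contains all ordered pairs (a, b).
|A x B| = |A| * |B| = 38 * 29 = 1102

1102


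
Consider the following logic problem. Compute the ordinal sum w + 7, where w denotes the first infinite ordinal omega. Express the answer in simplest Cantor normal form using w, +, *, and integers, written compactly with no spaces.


Compute w + 7.
Ordinal + is associative but NOT commutative; for finite n>0, n + w = w but w + n stays w+n.
w + 7 is already in normal form (a successor ordinal beyond w).
Result = w+7

w+7


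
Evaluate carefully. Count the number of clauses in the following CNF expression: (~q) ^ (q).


A CNF formula is a conjunction of clauses.
Clauses are separated by ^.
Counting the conjuncts: 2 clauses.

2


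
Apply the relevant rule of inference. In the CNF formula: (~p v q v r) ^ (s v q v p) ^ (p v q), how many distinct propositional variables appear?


Identify each variable that appears in the formula.
Variables found: p, q, r, s
Count = 4

4


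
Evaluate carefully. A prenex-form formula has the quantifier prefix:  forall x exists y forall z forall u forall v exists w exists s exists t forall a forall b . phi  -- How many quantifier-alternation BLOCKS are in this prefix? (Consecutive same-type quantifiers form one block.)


Quantifier-type sequence: A E A A A E E E A A  (A=forall, E=exists)
Group into maximal same-type runs:
  Ax1 | Ex1 | Ax3 | Ex3 | Ax2
Number of blocks = 5

5


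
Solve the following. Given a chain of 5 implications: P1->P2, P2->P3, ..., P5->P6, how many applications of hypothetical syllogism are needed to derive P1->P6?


With 5 implications in a chain connecting 6 propositions:
P1->P2, P2->P3, ..., P5->P6
Steps needed = (number of implications) - 1 = 5 - 1 = 4

4


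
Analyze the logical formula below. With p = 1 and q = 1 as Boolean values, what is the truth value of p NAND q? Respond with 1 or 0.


p = 1, q = 1
Operation: p NAND q
Evaluate: 1 NAND 1 = 0

0


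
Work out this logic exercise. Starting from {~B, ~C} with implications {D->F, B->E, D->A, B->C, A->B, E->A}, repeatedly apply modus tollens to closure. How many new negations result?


Initial negated facts: {~B, ~C}
Apply modus tollens to closure:
  ~B and A->B  =>  ~A
  ~A and E->A  =>  ~E
  ~A and D->A  =>  ~D
Final negated: {~A, ~B, ~C, ~D, ~E}
New negations: {~A, ~D, ~E}
Count = 3

3


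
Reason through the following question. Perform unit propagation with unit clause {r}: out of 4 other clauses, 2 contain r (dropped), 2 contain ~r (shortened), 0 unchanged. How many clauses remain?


Satisfied (removed): 2
Shortened (remain): 2
Unchanged (remain): 0
Remaining = 2 + 0 = 2

2


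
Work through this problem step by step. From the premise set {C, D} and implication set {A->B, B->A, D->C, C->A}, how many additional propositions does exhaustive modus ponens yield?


Initial facts: {C, D}
Apply modus ponens to closure:
  C and C->A  =>  A
  A and A->B  =>  B
Final known: {A, B, C, D}
New propositions: {A, B}
Count = 2

2


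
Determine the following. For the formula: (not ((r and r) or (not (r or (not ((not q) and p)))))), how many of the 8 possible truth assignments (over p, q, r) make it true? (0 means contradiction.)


Check all 8 assignments:
p=0, q=0, r=0: 1
p=0, q=0, r=1: 0
p=0, q=1, r=0: 1
p=0, q=1, r=1: 0
p=1, q=0, r=0: 0
p=1, q=0, r=1: 0
p=1, q=1, r=0: 1
p=1, q=1, r=1: 0
Count of True = 3

3


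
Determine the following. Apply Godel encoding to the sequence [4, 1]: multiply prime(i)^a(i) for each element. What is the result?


Encode each element as an exponent of the corresponding prime:
  2^4 = 16
  3^1 = 3
Product = 16 * 3 = 48

48


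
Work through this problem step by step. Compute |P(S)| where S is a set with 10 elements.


The power set of a set with n elements has 2^n elements.
|P(S)| = 2^10 = 1024

1024


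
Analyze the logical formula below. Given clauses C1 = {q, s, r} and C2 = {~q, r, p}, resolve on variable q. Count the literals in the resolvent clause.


Remove q from C1 and ~q from C2.
C1 remainder: {s, r}
C2 remainder: {r, p}
Union (resolvent): {p, r, s}
Resolvent has 3 literal(s).

3


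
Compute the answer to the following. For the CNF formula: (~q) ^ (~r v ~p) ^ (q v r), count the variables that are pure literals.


Check each variable for pure literal status:
p: pure negative
q: mixed (not pure)
r: mixed (not pure)
Pure literal count = 1

1


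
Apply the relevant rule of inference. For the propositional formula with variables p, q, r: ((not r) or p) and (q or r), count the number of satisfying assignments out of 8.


Evaluate all 8 assignments for p, q, r:
p=0, q=0, r=0: 0
p=0, q=0, r=1: 0
p=0, q=1, r=0: 1
p=0, q=1, r=1: 0
p=1, q=0, r=0: 0
p=1, q=0, r=1: 1
p=1, q=1, r=0: 1
p=1, q=1, r=1: 1
Satisfying count = 4

4


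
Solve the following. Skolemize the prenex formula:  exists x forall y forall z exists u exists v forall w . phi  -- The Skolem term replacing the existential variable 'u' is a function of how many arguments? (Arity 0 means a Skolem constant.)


Quantifier prefix: exists x forall y forall z exists u exists v forall w
'u' is existentially quantified at position 4.
Universal variables preceding it: y, z
Skolem function arity = 2

2


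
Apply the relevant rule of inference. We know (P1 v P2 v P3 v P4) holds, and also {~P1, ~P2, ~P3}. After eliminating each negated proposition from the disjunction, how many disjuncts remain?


Original disjuncts (4): P1, P2, P3, P4
Negated (eliminate): ~P1, ~P2, ~P3
Remaining disjuncts: P4
Count = 4 - 3 = 1

1


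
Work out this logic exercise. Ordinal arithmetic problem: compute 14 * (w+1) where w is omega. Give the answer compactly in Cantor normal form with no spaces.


Compute 14 * (w+1).
Ordinal * is associative and left-distributive over +, but NOT commutative; for finite n>1, n*w = w but w*n stays w*n.
By left-distributivity: 14 * (w+1) = 14*w + 14*1 = w + 14 = w+14.
Result = w+14

w+14


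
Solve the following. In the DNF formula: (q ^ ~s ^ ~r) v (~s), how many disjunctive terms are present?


A DNF formula is a disjunction of terms (conjunctions).
Terms are separated by v.
Counting the disjuncts: 2 terms.

2


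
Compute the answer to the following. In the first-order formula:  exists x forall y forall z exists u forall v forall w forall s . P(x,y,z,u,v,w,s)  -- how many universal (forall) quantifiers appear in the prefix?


Quantifier prefix: exists x forall y forall z exists u forall v forall w forall s
Mark each quantifier type:
  E U U E U U U
Universal count = 5, Existential count = 2
Asked for universal (forall) quantifiers: 5

5


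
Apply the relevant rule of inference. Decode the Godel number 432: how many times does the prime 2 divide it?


Factorize 432 by dividing by 2 repeatedly.
Division steps: 2 divides 432 exactly 4 time(s).
Exponent of 2 = 4

4


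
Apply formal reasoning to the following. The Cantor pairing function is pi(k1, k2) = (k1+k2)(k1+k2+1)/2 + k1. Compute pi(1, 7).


k1 + k2 = 8
(k1+k2)(k1+k2+1)/2 = 8 * 9 / 2 = 36
pi = 36 + 1 = 37

37


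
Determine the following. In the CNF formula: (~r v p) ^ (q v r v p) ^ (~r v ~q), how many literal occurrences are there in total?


Counting literals in each clause:
Clause 1: 2 literal(s)
Clause 2: 3 literal(s)
Clause 3: 2 literal(s)
Total = 7

7


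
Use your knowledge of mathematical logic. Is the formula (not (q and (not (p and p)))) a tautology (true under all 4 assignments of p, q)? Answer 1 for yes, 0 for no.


Check all 4 assignments:
p=0, q=0: 1
p=0, q=1: 0
p=1, q=0: 1
p=1, q=1: 1
Satisfying count = 3/4.
Tautology iff count = 4: no.

0


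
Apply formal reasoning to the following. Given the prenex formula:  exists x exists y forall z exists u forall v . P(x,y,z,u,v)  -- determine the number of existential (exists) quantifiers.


Quantifier prefix: exists x exists y forall z exists u forall v
Mark each quantifier type:
  E E U E U
Universal count = 2, Existential count = 3
Asked for existential (exists) quantifiers: 3

3


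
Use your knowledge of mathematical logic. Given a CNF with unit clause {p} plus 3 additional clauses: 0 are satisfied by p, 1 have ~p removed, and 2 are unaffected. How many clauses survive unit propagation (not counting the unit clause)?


Satisfied (removed): 0
Shortened (remain): 1
Unchanged (remain): 2
Remaining = 1 + 2 = 3

3


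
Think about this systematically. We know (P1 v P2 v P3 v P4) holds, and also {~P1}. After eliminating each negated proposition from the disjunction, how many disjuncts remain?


Original disjuncts (4): P1, P2, P3, P4
Negated (eliminate): ~P1
Remaining disjuncts: P2, P3, P4
Count = 4 - 1 = 3

3


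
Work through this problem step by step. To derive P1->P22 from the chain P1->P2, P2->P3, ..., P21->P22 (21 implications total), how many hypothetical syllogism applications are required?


With 21 implications in a chain connecting 22 propositions:
P1->P2, P2->P3, ..., P21->P22
Steps needed = (number of implications) - 1 = 21 - 1 = 20

20


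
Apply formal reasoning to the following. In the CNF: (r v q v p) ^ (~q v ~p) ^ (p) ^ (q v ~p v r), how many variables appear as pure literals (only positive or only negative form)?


Check each variable for pure literal status:
p: mixed (not pure)
q: mixed (not pure)
r: pure positive
Pure literal count = 1

1


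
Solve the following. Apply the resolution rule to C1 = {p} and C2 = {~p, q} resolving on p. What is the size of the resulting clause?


Remove p from C1 and ~p from C2.
C1 remainder: {}
C2 remainder: {q}
Union (resolvent): {q}
Resolvent has 1 literal(s).

1


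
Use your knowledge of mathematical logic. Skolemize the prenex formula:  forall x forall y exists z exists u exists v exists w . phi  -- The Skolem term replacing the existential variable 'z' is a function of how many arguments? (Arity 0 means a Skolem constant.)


Quantifier prefix: forall x forall y exists z exists u exists v exists w
'z' is existentially quantified at position 3.
Universal variables preceding it: x, y
Skolem function arity = 2

2


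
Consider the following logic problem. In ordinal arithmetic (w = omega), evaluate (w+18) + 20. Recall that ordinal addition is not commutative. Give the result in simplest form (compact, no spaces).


Compute (w+18) + 20.
Ordinal + is associative but NOT commutative; for finite n>0, n + w = w but w + n stays w+n.
By associativity: (w+18) + 20 = w + (18+20) = w+38.
Result = w+38

w+38


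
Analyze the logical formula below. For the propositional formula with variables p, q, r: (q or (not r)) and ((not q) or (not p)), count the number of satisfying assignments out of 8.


Evaluate all 8 assignments for p, q, r:
p=0, q=0, r=0: 1
p=0, q=0, r=1: 0
p=0, q=1, r=0: 1
p=0, q=1, r=1: 1
p=1, q=0, r=0: 1
p=1, q=0, r=1: 0
p=1, q=1, r=0: 0
p=1, q=1, r=1: 0
Satisfying count = 4

4


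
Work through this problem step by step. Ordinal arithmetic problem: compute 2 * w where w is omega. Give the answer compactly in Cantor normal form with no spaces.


Compute 2 * w.
Ordinal * is associative and left-distributive over +, but NOT commutative; for finite n>1, n*w = w but w*n stays w*n.
For finite n>0, n * w = sup{n*k : k<w} = w. So 2 * w = w.
Result = w

w
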